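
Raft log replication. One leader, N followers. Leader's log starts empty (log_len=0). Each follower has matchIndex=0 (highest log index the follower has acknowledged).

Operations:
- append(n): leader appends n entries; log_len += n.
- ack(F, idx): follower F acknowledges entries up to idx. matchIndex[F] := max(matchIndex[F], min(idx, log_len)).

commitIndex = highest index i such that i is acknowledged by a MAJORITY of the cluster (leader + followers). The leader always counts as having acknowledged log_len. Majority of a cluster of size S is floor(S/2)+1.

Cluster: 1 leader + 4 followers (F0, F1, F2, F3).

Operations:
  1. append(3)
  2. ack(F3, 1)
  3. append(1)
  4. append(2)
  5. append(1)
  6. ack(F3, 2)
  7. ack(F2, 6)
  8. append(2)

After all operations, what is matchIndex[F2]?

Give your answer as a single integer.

Op 1: append 3 -> log_len=3
Op 2: F3 acks idx 1 -> match: F0=0 F1=0 F2=0 F3=1; commitIndex=0
Op 3: append 1 -> log_len=4
Op 4: append 2 -> log_len=6
Op 5: append 1 -> log_len=7
Op 6: F3 acks idx 2 -> match: F0=0 F1=0 F2=0 F3=2; commitIndex=0
Op 7: F2 acks idx 6 -> match: F0=0 F1=0 F2=6 F3=2; commitIndex=2
Op 8: append 2 -> log_len=9

Answer: 6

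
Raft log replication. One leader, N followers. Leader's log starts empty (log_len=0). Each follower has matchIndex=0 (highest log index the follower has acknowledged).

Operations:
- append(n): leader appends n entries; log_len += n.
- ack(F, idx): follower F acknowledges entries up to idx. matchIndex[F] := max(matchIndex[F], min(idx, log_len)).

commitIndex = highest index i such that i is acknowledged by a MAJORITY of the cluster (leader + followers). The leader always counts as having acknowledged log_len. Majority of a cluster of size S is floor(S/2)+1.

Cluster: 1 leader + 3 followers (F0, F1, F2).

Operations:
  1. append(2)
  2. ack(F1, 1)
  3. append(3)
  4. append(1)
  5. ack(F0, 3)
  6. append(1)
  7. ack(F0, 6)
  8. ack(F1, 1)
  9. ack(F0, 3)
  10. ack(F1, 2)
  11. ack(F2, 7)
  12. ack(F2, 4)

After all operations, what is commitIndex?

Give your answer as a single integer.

Op 1: append 2 -> log_len=2
Op 2: F1 acks idx 1 -> match: F0=0 F1=1 F2=0; commitIndex=0
Op 3: append 3 -> log_len=5
Op 4: append 1 -> log_len=6
Op 5: F0 acks idx 3 -> match: F0=3 F1=1 F2=0; commitIndex=1
Op 6: append 1 -> log_len=7
Op 7: F0 acks idx 6 -> match: F0=6 F1=1 F2=0; commitIndex=1
Op 8: F1 acks idx 1 -> match: F0=6 F1=1 F2=0; commitIndex=1
Op 9: F0 acks idx 3 -> match: F0=6 F1=1 F2=0; commitIndex=1
Op 10: F1 acks idx 2 -> match: F0=6 F1=2 F2=0; commitIndex=2
Op 11: F2 acks idx 7 -> match: F0=6 F1=2 F2=7; commitIndex=6
Op 12: F2 acks idx 4 -> match: F0=6 F1=2 F2=7; commitIndex=6

Answer: 6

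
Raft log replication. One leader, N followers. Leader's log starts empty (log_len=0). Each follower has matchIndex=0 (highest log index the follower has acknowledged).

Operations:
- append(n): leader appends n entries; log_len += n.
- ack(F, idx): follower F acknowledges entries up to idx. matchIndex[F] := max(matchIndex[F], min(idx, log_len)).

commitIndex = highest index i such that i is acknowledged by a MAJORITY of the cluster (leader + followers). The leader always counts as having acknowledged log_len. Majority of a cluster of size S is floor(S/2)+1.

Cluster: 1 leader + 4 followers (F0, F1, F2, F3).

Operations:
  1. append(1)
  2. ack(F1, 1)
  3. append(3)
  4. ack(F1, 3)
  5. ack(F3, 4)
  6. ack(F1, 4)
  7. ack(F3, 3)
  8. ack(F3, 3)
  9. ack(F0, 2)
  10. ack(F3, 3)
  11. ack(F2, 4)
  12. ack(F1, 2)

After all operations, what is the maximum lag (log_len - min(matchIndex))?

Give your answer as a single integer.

Answer: 2

Derivation:
Op 1: append 1 -> log_len=1
Op 2: F1 acks idx 1 -> match: F0=0 F1=1 F2=0 F3=0; commitIndex=0
Op 3: append 3 -> log_len=4
Op 4: F1 acks idx 3 -> match: F0=0 F1=3 F2=0 F3=0; commitIndex=0
Op 5: F3 acks idx 4 -> match: F0=0 F1=3 F2=0 F3=4; commitIndex=3
Op 6: F1 acks idx 4 -> match: F0=0 F1=4 F2=0 F3=4; commitIndex=4
Op 7: F3 acks idx 3 -> match: F0=0 F1=4 F2=0 F3=4; commitIndex=4
Op 8: F3 acks idx 3 -> match: F0=0 F1=4 F2=0 F3=4; commitIndex=4
Op 9: F0 acks idx 2 -> match: F0=2 F1=4 F2=0 F3=4; commitIndex=4
Op 10: F3 acks idx 3 -> match: F0=2 F1=4 F2=0 F3=4; commitIndex=4
Op 11: F2 acks idx 4 -> match: F0=2 F1=4 F2=4 F3=4; commitIndex=4
Op 12: F1 acks idx 2 -> match: F0=2 F1=4 F2=4 F3=4; commitIndex=4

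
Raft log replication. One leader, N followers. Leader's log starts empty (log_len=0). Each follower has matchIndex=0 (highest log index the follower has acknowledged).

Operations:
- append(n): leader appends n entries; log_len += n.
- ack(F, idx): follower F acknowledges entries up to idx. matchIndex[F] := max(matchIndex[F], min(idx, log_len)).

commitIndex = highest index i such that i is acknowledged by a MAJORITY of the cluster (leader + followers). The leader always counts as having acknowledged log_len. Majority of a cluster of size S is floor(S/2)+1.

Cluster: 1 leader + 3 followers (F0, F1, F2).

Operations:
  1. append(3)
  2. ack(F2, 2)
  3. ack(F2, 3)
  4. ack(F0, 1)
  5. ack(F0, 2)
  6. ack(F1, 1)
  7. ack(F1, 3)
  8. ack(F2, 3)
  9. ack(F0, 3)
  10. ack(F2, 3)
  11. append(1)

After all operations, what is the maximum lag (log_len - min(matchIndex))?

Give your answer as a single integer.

Op 1: append 3 -> log_len=3
Op 2: F2 acks idx 2 -> match: F0=0 F1=0 F2=2; commitIndex=0
Op 3: F2 acks idx 3 -> match: F0=0 F1=0 F2=3; commitIndex=0
Op 4: F0 acks idx 1 -> match: F0=1 F1=0 F2=3; commitIndex=1
Op 5: F0 acks idx 2 -> match: F0=2 F1=0 F2=3; commitIndex=2
Op 6: F1 acks idx 1 -> match: F0=2 F1=1 F2=3; commitIndex=2
Op 7: F1 acks idx 3 -> match: F0=2 F1=3 F2=3; commitIndex=3
Op 8: F2 acks idx 3 -> match: F0=2 F1=3 F2=3; commitIndex=3
Op 9: F0 acks idx 3 -> match: F0=3 F1=3 F2=3; commitIndex=3
Op 10: F2 acks idx 3 -> match: F0=3 F1=3 F2=3; commitIndex=3
Op 11: append 1 -> log_len=4

Answer: 1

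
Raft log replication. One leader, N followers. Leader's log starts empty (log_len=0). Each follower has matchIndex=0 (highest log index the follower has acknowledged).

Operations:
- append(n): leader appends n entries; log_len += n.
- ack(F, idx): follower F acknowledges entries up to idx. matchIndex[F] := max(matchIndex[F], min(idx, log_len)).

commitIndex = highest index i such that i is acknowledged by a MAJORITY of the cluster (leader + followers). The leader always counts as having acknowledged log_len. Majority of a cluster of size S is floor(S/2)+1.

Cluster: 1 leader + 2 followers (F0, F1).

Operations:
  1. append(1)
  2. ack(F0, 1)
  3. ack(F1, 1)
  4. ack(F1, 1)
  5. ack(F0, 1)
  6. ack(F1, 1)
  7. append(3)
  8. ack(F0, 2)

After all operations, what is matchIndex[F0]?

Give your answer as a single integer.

Op 1: append 1 -> log_len=1
Op 2: F0 acks idx 1 -> match: F0=1 F1=0; commitIndex=1
Op 3: F1 acks idx 1 -> match: F0=1 F1=1; commitIndex=1
Op 4: F1 acks idx 1 -> match: F0=1 F1=1; commitIndex=1
Op 5: F0 acks idx 1 -> match: F0=1 F1=1; commitIndex=1
Op 6: F1 acks idx 1 -> match: F0=1 F1=1; commitIndex=1
Op 7: append 3 -> log_len=4
Op 8: F0 acks idx 2 -> match: F0=2 F1=1; commitIndex=2

Answer: 2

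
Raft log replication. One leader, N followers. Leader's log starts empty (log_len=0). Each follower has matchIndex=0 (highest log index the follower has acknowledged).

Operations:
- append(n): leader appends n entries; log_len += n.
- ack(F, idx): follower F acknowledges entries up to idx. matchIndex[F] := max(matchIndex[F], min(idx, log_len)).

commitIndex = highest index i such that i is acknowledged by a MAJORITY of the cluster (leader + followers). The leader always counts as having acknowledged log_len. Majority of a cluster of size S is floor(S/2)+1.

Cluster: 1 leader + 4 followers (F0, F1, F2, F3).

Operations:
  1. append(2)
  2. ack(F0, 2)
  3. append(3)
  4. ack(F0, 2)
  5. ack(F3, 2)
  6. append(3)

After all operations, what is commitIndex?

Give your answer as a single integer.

Answer: 2

Derivation:
Op 1: append 2 -> log_len=2
Op 2: F0 acks idx 2 -> match: F0=2 F1=0 F2=0 F3=0; commitIndex=0
Op 3: append 3 -> log_len=5
Op 4: F0 acks idx 2 -> match: F0=2 F1=0 F2=0 F3=0; commitIndex=0
Op 5: F3 acks idx 2 -> match: F0=2 F1=0 F2=0 F3=2; commitIndex=2
Op 6: append 3 -> log_len=8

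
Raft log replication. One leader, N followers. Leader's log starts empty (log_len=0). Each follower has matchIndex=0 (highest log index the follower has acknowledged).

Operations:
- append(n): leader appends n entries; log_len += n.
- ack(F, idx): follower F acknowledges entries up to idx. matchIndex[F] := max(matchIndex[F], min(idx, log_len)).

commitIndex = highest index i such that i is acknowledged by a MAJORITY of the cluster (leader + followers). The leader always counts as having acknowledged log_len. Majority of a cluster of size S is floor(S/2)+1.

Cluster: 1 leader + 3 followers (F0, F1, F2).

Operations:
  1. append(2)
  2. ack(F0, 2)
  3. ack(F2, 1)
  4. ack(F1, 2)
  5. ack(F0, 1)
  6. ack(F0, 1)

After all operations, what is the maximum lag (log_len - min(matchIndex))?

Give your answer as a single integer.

Answer: 1

Derivation:
Op 1: append 2 -> log_len=2
Op 2: F0 acks idx 2 -> match: F0=2 F1=0 F2=0; commitIndex=0
Op 3: F2 acks idx 1 -> match: F0=2 F1=0 F2=1; commitIndex=1
Op 4: F1 acks idx 2 -> match: F0=2 F1=2 F2=1; commitIndex=2
Op 5: F0 acks idx 1 -> match: F0=2 F1=2 F2=1; commitIndex=2
Op 6: F0 acks idx 1 -> match: F0=2 F1=2 F2=1; commitIndex=2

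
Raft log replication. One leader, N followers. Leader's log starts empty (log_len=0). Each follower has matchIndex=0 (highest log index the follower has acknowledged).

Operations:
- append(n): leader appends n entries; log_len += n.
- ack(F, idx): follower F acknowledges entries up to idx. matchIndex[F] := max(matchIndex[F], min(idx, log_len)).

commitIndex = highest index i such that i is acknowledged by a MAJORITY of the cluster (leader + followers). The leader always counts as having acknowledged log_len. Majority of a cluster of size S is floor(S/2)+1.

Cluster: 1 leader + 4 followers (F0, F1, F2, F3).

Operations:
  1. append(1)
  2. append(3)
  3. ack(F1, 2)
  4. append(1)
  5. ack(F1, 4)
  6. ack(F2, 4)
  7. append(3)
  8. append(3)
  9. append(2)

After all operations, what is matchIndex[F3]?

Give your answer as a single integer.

Answer: 0

Derivation:
Op 1: append 1 -> log_len=1
Op 2: append 3 -> log_len=4
Op 3: F1 acks idx 2 -> match: F0=0 F1=2 F2=0 F3=0; commitIndex=0
Op 4: append 1 -> log_len=5
Op 5: F1 acks idx 4 -> match: F0=0 F1=4 F2=0 F3=0; commitIndex=0
Op 6: F2 acks idx 4 -> match: F0=0 F1=4 F2=4 F3=0; commitIndex=4
Op 7: append 3 -> log_len=8
Op 8: append 3 -> log_len=11
Op 9: append 2 -> log_len=13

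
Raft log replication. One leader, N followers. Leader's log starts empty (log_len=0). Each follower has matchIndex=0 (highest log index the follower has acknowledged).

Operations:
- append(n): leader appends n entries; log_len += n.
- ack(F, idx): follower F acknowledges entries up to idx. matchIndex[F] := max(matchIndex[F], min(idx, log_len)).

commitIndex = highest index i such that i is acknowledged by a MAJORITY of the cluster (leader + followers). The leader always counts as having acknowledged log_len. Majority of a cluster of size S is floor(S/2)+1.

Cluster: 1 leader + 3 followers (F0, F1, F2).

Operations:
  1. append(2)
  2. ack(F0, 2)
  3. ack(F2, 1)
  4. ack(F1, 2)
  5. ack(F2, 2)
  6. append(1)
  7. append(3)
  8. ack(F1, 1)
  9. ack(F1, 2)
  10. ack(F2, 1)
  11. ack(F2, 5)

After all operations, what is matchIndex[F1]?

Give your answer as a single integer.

Answer: 2

Derivation:
Op 1: append 2 -> log_len=2
Op 2: F0 acks idx 2 -> match: F0=2 F1=0 F2=0; commitIndex=0
Op 3: F2 acks idx 1 -> match: F0=2 F1=0 F2=1; commitIndex=1
Op 4: F1 acks idx 2 -> match: F0=2 F1=2 F2=1; commitIndex=2
Op 5: F2 acks idx 2 -> match: F0=2 F1=2 F2=2; commitIndex=2
Op 6: append 1 -> log_len=3
Op 7: append 3 -> log_len=6
Op 8: F1 acks idx 1 -> match: F0=2 F1=2 F2=2; commitIndex=2
Op 9: F1 acks idx 2 -> match: F0=2 F1=2 F2=2; commitIndex=2
Op 10: F2 acks idx 1 -> match: F0=2 F1=2 F2=2; commitIndex=2
Op 11: F2 acks idx 5 -> match: F0=2 F1=2 F2=5; commitIndex=2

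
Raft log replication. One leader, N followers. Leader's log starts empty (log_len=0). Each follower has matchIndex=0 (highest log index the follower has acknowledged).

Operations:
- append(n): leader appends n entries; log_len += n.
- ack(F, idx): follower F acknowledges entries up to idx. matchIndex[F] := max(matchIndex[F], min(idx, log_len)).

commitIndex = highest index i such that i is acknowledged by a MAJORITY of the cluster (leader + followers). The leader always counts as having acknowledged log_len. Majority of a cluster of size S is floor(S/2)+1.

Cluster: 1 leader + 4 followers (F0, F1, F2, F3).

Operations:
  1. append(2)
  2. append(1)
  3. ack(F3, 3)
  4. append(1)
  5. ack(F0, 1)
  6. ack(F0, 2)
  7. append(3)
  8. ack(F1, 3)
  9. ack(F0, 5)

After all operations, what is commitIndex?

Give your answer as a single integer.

Answer: 3

Derivation:
Op 1: append 2 -> log_len=2
Op 2: append 1 -> log_len=3
Op 3: F3 acks idx 3 -> match: F0=0 F1=0 F2=0 F3=3; commitIndex=0
Op 4: append 1 -> log_len=4
Op 5: F0 acks idx 1 -> match: F0=1 F1=0 F2=0 F3=3; commitIndex=1
Op 6: F0 acks idx 2 -> match: F0=2 F1=0 F2=0 F3=3; commitIndex=2
Op 7: append 3 -> log_len=7
Op 8: F1 acks idx 3 -> match: F0=2 F1=3 F2=0 F3=3; commitIndex=3
Op 9: F0 acks idx 5 -> match: F0=5 F1=3 F2=0 F3=3; commitIndex=3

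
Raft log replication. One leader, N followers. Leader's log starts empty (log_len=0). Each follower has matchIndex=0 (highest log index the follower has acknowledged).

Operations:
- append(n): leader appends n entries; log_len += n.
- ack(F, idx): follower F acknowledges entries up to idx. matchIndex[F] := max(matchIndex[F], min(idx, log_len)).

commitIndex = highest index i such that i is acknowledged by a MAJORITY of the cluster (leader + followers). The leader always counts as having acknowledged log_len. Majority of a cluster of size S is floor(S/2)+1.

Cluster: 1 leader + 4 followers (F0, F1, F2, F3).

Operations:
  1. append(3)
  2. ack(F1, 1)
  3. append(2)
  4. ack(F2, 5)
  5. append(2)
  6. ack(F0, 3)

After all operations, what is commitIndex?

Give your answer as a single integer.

Answer: 3

Derivation:
Op 1: append 3 -> log_len=3
Op 2: F1 acks idx 1 -> match: F0=0 F1=1 F2=0 F3=0; commitIndex=0
Op 3: append 2 -> log_len=5
Op 4: F2 acks idx 5 -> match: F0=0 F1=1 F2=5 F3=0; commitIndex=1
Op 5: append 2 -> log_len=7
Op 6: F0 acks idx 3 -> match: F0=3 F1=1 F2=5 F3=0; commitIndex=3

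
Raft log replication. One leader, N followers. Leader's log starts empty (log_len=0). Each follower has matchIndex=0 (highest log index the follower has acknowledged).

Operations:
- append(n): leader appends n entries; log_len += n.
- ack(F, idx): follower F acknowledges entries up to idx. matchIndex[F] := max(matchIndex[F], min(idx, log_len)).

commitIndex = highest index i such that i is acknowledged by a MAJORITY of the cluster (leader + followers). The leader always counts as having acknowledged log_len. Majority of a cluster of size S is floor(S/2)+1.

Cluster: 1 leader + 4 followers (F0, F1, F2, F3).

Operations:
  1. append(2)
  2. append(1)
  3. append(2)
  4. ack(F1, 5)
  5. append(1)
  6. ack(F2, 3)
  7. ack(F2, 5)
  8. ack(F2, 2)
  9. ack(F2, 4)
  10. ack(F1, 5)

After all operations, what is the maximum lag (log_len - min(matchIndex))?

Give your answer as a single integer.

Answer: 6

Derivation:
Op 1: append 2 -> log_len=2
Op 2: append 1 -> log_len=3
Op 3: append 2 -> log_len=5
Op 4: F1 acks idx 5 -> match: F0=0 F1=5 F2=0 F3=0; commitIndex=0
Op 5: append 1 -> log_len=6
Op 6: F2 acks idx 3 -> match: F0=0 F1=5 F2=3 F3=0; commitIndex=3
Op 7: F2 acks idx 5 -> match: F0=0 F1=5 F2=5 F3=0; commitIndex=5
Op 8: F2 acks idx 2 -> match: F0=0 F1=5 F2=5 F3=0; commitIndex=5
Op 9: F2 acks idx 4 -> match: F0=0 F1=5 F2=5 F3=0; commitIndex=5
Op 10: F1 acks idx 5 -> match: F0=0 F1=5 F2=5 F3=0; commitIndex=5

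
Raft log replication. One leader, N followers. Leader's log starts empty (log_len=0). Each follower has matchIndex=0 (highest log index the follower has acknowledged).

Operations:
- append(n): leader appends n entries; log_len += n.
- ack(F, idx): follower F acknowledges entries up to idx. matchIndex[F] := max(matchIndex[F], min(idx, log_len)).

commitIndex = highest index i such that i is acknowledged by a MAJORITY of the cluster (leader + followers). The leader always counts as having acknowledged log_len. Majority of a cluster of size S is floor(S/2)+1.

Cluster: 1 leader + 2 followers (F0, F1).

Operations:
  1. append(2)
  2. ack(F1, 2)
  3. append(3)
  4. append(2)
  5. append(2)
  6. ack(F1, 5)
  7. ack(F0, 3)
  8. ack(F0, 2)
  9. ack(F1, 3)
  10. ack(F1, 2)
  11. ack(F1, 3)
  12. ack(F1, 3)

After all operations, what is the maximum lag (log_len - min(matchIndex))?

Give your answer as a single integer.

Op 1: append 2 -> log_len=2
Op 2: F1 acks idx 2 -> match: F0=0 F1=2; commitIndex=2
Op 3: append 3 -> log_len=5
Op 4: append 2 -> log_len=7
Op 5: append 2 -> log_len=9
Op 6: F1 acks idx 5 -> match: F0=0 F1=5; commitIndex=5
Op 7: F0 acks idx 3 -> match: F0=3 F1=5; commitIndex=5
Op 8: F0 acks idx 2 -> match: F0=3 F1=5; commitIndex=5
Op 9: F1 acks idx 3 -> match: F0=3 F1=5; commitIndex=5
Op 10: F1 acks idx 2 -> match: F0=3 F1=5; commitIndex=5
Op 11: F1 acks idx 3 -> match: F0=3 F1=5; commitIndex=5
Op 12: F1 acks idx 3 -> match: F0=3 F1=5; commitIndex=5

Answer: 6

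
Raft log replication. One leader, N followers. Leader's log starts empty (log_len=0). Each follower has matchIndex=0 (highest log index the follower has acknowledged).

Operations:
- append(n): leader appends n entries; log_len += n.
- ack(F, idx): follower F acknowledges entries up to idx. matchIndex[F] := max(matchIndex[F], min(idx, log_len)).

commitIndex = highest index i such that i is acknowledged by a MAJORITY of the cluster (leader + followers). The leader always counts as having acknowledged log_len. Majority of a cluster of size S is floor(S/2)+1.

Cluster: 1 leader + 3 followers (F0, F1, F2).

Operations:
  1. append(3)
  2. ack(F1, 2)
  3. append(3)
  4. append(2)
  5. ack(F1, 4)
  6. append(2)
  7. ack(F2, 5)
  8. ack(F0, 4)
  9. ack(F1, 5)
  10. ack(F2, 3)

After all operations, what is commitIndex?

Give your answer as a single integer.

Answer: 5

Derivation:
Op 1: append 3 -> log_len=3
Op 2: F1 acks idx 2 -> match: F0=0 F1=2 F2=0; commitIndex=0
Op 3: append 3 -> log_len=6
Op 4: append 2 -> log_len=8
Op 5: F1 acks idx 4 -> match: F0=0 F1=4 F2=0; commitIndex=0
Op 6: append 2 -> log_len=10
Op 7: F2 acks idx 5 -> match: F0=0 F1=4 F2=5; commitIndex=4
Op 8: F0 acks idx 4 -> match: F0=4 F1=4 F2=5; commitIndex=4
Op 9: F1 acks idx 5 -> match: F0=4 F1=5 F2=5; commitIndex=5
Op 10: F2 acks idx 3 -> match: F0=4 F1=5 F2=5; commitIndex=5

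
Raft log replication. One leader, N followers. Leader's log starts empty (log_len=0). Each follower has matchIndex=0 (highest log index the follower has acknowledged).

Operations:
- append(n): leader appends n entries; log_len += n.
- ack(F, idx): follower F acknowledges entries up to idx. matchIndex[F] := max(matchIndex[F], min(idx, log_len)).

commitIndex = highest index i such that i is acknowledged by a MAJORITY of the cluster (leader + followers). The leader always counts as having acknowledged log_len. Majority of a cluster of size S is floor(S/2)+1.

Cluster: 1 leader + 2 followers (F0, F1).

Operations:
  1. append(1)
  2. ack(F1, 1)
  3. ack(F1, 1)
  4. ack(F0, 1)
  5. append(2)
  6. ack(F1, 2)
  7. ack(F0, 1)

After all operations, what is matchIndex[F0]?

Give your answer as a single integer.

Answer: 1

Derivation:
Op 1: append 1 -> log_len=1
Op 2: F1 acks idx 1 -> match: F0=0 F1=1; commitIndex=1
Op 3: F1 acks idx 1 -> match: F0=0 F1=1; commitIndex=1
Op 4: F0 acks idx 1 -> match: F0=1 F1=1; commitIndex=1
Op 5: append 2 -> log_len=3
Op 6: F1 acks idx 2 -> match: F0=1 F1=2; commitIndex=2
Op 7: F0 acks idx 1 -> match: F0=1 F1=2; commitIndex=2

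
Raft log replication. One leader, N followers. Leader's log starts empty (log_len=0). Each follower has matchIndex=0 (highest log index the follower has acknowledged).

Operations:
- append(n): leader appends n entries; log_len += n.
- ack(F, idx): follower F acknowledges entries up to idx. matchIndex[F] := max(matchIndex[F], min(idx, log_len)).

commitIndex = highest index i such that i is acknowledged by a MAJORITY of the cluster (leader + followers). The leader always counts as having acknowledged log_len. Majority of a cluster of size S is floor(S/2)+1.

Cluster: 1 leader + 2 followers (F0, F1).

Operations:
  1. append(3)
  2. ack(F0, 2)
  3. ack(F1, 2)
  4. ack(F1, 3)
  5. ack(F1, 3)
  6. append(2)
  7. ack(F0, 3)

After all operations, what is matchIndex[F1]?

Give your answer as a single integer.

Answer: 3

Derivation:
Op 1: append 3 -> log_len=3
Op 2: F0 acks idx 2 -> match: F0=2 F1=0; commitIndex=2
Op 3: F1 acks idx 2 -> match: F0=2 F1=2; commitIndex=2
Op 4: F1 acks idx 3 -> match: F0=2 F1=3; commitIndex=3
Op 5: F1 acks idx 3 -> match: F0=2 F1=3; commitIndex=3
Op 6: append 2 -> log_len=5
Op 7: F0 acks idx 3 -> match: F0=3 F1=3; commitIndex=3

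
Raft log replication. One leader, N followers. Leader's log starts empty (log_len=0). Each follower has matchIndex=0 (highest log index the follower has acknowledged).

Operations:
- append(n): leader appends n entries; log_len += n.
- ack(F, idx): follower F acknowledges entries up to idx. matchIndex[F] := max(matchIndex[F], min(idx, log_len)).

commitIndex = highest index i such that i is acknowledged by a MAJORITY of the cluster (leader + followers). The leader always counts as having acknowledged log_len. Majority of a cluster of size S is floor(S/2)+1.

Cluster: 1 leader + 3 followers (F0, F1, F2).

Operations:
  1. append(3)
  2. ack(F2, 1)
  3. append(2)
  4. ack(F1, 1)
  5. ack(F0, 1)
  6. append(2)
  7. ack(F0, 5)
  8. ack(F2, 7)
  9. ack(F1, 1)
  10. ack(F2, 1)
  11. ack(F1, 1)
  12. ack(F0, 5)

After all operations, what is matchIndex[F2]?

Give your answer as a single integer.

Answer: 7

Derivation:
Op 1: append 3 -> log_len=3
Op 2: F2 acks idx 1 -> match: F0=0 F1=0 F2=1; commitIndex=0
Op 3: append 2 -> log_len=5
Op 4: F1 acks idx 1 -> match: F0=0 F1=1 F2=1; commitIndex=1
Op 5: F0 acks idx 1 -> match: F0=1 F1=1 F2=1; commitIndex=1
Op 6: append 2 -> log_len=7
Op 7: F0 acks idx 5 -> match: F0=5 F1=1 F2=1; commitIndex=1
Op 8: F2 acks idx 7 -> match: F0=5 F1=1 F2=7; commitIndex=5
Op 9: F1 acks idx 1 -> match: F0=5 F1=1 F2=7; commitIndex=5
Op 10: F2 acks idx 1 -> match: F0=5 F1=1 F2=7; commitIndex=5
Op 11: F1 acks idx 1 -> match: F0=5 F1=1 F2=7; commitIndex=5
Op 12: F0 acks idx 5 -> match: F0=5 F1=1 F2=7; commitIndex=5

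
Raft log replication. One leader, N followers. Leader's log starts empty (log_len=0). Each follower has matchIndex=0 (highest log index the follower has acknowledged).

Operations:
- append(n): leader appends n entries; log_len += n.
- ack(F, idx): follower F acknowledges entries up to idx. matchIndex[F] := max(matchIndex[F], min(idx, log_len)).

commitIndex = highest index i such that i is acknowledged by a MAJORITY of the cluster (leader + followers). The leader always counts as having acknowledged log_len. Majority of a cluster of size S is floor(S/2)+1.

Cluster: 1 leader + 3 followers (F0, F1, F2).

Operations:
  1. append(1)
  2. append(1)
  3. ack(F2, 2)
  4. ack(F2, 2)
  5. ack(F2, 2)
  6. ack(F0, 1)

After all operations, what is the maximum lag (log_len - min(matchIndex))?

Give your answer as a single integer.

Answer: 2

Derivation:
Op 1: append 1 -> log_len=1
Op 2: append 1 -> log_len=2
Op 3: F2 acks idx 2 -> match: F0=0 F1=0 F2=2; commitIndex=0
Op 4: F2 acks idx 2 -> match: F0=0 F1=0 F2=2; commitIndex=0
Op 5: F2 acks idx 2 -> match: F0=0 F1=0 F2=2; commitIndex=0
Op 6: F0 acks idx 1 -> match: F0=1 F1=0 F2=2; commitIndex=1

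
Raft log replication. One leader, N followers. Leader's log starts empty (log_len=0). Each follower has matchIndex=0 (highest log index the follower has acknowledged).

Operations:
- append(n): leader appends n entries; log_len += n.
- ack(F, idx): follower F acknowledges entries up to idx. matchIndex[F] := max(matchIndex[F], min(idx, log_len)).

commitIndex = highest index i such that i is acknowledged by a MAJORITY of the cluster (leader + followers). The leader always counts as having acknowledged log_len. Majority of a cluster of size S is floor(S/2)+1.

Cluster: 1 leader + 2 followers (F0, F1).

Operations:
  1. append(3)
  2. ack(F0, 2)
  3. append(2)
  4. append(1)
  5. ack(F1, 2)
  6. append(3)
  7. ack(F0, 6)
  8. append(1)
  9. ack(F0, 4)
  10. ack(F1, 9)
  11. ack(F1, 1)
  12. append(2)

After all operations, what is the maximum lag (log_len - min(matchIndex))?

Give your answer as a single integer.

Answer: 6

Derivation:
Op 1: append 3 -> log_len=3
Op 2: F0 acks idx 2 -> match: F0=2 F1=0; commitIndex=2
Op 3: append 2 -> log_len=5
Op 4: append 1 -> log_len=6
Op 5: F1 acks idx 2 -> match: F0=2 F1=2; commitIndex=2
Op 6: append 3 -> log_len=9
Op 7: F0 acks idx 6 -> match: F0=6 F1=2; commitIndex=6
Op 8: append 1 -> log_len=10
Op 9: F0 acks idx 4 -> match: F0=6 F1=2; commitIndex=6
Op 10: F1 acks idx 9 -> match: F0=6 F1=9; commitIndex=9
Op 11: F1 acks idx 1 -> match: F0=6 F1=9; commitIndex=9
Op 12: append 2 -> log_len=12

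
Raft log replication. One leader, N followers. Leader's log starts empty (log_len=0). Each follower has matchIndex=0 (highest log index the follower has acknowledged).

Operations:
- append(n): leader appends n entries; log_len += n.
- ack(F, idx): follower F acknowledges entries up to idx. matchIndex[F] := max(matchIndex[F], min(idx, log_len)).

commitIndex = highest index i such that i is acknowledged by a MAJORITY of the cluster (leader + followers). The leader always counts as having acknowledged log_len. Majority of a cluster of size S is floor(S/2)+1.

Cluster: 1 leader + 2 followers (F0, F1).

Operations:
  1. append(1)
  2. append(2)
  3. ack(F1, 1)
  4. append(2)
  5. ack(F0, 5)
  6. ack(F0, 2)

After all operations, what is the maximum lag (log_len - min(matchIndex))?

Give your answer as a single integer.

Answer: 4

Derivation:
Op 1: append 1 -> log_len=1
Op 2: append 2 -> log_len=3
Op 3: F1 acks idx 1 -> match: F0=0 F1=1; commitIndex=1
Op 4: append 2 -> log_len=5
Op 5: F0 acks idx 5 -> match: F0=5 F1=1; commitIndex=5
Op 6: F0 acks idx 2 -> match: F0=5 F1=1; commitIndex=5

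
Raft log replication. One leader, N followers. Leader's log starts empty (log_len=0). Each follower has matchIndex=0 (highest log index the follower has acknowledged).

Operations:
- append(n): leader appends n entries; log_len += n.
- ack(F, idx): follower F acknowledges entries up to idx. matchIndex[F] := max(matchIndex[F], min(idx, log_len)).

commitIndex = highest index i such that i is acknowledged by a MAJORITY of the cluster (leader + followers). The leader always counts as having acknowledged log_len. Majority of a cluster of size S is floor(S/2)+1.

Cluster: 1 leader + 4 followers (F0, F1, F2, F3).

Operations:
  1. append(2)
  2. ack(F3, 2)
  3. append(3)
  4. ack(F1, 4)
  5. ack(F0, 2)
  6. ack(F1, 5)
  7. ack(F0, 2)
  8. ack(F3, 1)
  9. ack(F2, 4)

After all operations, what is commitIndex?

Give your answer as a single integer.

Answer: 4

Derivation:
Op 1: append 2 -> log_len=2
Op 2: F3 acks idx 2 -> match: F0=0 F1=0 F2=0 F3=2; commitIndex=0
Op 3: append 3 -> log_len=5
Op 4: F1 acks idx 4 -> match: F0=0 F1=4 F2=0 F3=2; commitIndex=2
Op 5: F0 acks idx 2 -> match: F0=2 F1=4 F2=0 F3=2; commitIndex=2
Op 6: F1 acks idx 5 -> match: F0=2 F1=5 F2=0 F3=2; commitIndex=2
Op 7: F0 acks idx 2 -> match: F0=2 F1=5 F2=0 F3=2; commitIndex=2
Op 8: F3 acks idx 1 -> match: F0=2 F1=5 F2=0 F3=2; commitIndex=2
Op 9: F2 acks idx 4 -> match: F0=2 F1=5 F2=4 F3=2; commitIndex=4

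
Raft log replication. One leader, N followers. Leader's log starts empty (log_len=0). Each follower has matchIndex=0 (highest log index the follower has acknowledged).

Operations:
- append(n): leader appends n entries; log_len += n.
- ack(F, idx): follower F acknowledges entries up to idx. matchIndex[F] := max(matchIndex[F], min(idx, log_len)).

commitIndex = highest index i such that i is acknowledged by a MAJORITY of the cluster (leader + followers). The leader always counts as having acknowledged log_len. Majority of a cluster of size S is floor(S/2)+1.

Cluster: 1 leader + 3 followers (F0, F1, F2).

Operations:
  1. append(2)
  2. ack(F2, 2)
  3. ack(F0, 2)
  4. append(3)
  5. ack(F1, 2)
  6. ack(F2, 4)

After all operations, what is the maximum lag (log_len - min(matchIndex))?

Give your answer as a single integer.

Answer: 3

Derivation:
Op 1: append 2 -> log_len=2
Op 2: F2 acks idx 2 -> match: F0=0 F1=0 F2=2; commitIndex=0
Op 3: F0 acks idx 2 -> match: F0=2 F1=0 F2=2; commitIndex=2
Op 4: append 3 -> log_len=5
Op 5: F1 acks idx 2 -> match: F0=2 F1=2 F2=2; commitIndex=2
Op 6: F2 acks idx 4 -> match: F0=2 F1=2 F2=4; commitIndex=2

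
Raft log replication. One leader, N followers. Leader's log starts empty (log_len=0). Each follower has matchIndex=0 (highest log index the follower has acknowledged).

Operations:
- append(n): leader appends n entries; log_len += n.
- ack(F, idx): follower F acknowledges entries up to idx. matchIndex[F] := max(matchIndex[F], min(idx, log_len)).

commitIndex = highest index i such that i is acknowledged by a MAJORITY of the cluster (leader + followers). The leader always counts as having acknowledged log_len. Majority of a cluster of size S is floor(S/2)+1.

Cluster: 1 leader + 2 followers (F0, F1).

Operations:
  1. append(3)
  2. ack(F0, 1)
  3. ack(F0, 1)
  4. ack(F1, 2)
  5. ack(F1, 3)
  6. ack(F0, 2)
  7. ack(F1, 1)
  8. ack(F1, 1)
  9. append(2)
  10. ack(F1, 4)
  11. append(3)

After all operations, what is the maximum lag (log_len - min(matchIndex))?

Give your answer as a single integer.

Op 1: append 3 -> log_len=3
Op 2: F0 acks idx 1 -> match: F0=1 F1=0; commitIndex=1
Op 3: F0 acks idx 1 -> match: F0=1 F1=0; commitIndex=1
Op 4: F1 acks idx 2 -> match: F0=1 F1=2; commitIndex=2
Op 5: F1 acks idx 3 -> match: F0=1 F1=3; commitIndex=3
Op 6: F0 acks idx 2 -> match: F0=2 F1=3; commitIndex=3
Op 7: F1 acks idx 1 -> match: F0=2 F1=3; commitIndex=3
Op 8: F1 acks idx 1 -> match: F0=2 F1=3; commitIndex=3
Op 9: append 2 -> log_len=5
Op 10: F1 acks idx 4 -> match: F0=2 F1=4; commitIndex=4
Op 11: append 3 -> log_len=8

Answer: 6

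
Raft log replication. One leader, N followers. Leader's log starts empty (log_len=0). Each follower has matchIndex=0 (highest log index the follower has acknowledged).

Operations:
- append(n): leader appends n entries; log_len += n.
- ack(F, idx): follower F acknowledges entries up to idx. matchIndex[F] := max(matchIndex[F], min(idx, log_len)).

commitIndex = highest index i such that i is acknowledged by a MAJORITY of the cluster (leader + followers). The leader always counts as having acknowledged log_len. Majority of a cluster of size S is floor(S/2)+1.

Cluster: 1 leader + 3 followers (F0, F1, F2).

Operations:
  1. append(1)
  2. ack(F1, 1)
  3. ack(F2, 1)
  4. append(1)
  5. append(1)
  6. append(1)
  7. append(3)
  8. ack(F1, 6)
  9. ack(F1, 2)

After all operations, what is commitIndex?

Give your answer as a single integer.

Answer: 1

Derivation:
Op 1: append 1 -> log_len=1
Op 2: F1 acks idx 1 -> match: F0=0 F1=1 F2=0; commitIndex=0
Op 3: F2 acks idx 1 -> match: F0=0 F1=1 F2=1; commitIndex=1
Op 4: append 1 -> log_len=2
Op 5: append 1 -> log_len=3
Op 6: append 1 -> log_len=4
Op 7: append 3 -> log_len=7
Op 8: F1 acks idx 6 -> match: F0=0 F1=6 F2=1; commitIndex=1
Op 9: F1 acks idx 2 -> match: F0=0 F1=6 F2=1; commitIndex=1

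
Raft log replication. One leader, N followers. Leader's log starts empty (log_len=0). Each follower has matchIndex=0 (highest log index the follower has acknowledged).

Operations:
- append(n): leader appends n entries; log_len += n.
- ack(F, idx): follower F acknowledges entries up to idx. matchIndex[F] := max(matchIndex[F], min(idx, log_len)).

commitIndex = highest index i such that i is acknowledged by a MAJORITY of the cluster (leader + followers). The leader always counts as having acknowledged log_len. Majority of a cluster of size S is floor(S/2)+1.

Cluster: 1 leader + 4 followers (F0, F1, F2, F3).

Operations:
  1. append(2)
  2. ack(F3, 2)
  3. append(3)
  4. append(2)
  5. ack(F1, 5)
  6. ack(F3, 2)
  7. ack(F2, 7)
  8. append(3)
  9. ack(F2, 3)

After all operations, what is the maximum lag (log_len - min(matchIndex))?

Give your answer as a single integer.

Answer: 10

Derivation:
Op 1: append 2 -> log_len=2
Op 2: F3 acks idx 2 -> match: F0=0 F1=0 F2=0 F3=2; commitIndex=0
Op 3: append 3 -> log_len=5
Op 4: append 2 -> log_len=7
Op 5: F1 acks idx 5 -> match: F0=0 F1=5 F2=0 F3=2; commitIndex=2
Op 6: F3 acks idx 2 -> match: F0=0 F1=5 F2=0 F3=2; commitIndex=2
Op 7: F2 acks idx 7 -> match: F0=0 F1=5 F2=7 F3=2; commitIndex=5
Op 8: append 3 -> log_len=10
Op 9: F2 acks idx 3 -> match: F0=0 F1=5 F2=7 F3=2; commitIndex=5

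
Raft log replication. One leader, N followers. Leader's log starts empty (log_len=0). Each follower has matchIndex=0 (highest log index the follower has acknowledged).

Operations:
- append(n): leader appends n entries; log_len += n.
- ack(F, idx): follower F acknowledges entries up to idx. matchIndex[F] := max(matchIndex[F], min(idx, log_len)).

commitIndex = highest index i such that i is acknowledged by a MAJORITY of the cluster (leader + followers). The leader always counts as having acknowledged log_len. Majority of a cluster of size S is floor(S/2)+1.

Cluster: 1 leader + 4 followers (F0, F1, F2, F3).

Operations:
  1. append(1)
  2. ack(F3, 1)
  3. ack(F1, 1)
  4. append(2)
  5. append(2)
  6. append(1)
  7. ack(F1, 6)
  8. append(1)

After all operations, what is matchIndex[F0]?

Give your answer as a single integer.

Answer: 0

Derivation:
Op 1: append 1 -> log_len=1
Op 2: F3 acks idx 1 -> match: F0=0 F1=0 F2=0 F3=1; commitIndex=0
Op 3: F1 acks idx 1 -> match: F0=0 F1=1 F2=0 F3=1; commitIndex=1
Op 4: append 2 -> log_len=3
Op 5: append 2 -> log_len=5
Op 6: append 1 -> log_len=6
Op 7: F1 acks idx 6 -> match: F0=0 F1=6 F2=0 F3=1; commitIndex=1
Op 8: append 1 -> log_len=7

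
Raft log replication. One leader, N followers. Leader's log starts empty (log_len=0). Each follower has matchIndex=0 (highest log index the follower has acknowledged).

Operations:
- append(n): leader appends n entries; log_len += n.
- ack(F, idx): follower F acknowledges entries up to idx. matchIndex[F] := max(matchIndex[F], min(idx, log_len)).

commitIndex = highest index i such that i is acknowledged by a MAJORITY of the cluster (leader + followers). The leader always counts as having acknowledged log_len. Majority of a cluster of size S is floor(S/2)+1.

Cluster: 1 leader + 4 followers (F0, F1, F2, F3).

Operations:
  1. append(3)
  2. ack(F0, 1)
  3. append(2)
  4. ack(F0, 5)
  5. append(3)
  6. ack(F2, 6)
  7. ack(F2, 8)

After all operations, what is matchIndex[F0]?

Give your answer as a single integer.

Answer: 5

Derivation:
Op 1: append 3 -> log_len=3
Op 2: F0 acks idx 1 -> match: F0=1 F1=0 F2=0 F3=0; commitIndex=0
Op 3: append 2 -> log_len=5
Op 4: F0 acks idx 5 -> match: F0=5 F1=0 F2=0 F3=0; commitIndex=0
Op 5: append 3 -> log_len=8
Op 6: F2 acks idx 6 -> match: F0=5 F1=0 F2=6 F3=0; commitIndex=5
Op 7: F2 acks idx 8 -> match: F0=5 F1=0 F2=8 F3=0; commitIndex=5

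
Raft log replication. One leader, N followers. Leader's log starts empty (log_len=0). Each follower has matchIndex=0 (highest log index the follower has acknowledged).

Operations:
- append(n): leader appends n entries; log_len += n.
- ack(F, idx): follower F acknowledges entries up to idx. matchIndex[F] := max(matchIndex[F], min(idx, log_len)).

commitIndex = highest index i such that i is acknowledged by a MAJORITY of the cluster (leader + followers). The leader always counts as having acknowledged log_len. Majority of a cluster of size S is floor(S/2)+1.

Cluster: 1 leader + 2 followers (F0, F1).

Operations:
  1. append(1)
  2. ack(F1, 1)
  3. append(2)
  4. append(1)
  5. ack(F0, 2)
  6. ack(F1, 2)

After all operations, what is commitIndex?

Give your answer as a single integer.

Op 1: append 1 -> log_len=1
Op 2: F1 acks idx 1 -> match: F0=0 F1=1; commitIndex=1
Op 3: append 2 -> log_len=3
Op 4: append 1 -> log_len=4
Op 5: F0 acks idx 2 -> match: F0=2 F1=1; commitIndex=2
Op 6: F1 acks idx 2 -> match: F0=2 F1=2; commitIndex=2

Answer: 2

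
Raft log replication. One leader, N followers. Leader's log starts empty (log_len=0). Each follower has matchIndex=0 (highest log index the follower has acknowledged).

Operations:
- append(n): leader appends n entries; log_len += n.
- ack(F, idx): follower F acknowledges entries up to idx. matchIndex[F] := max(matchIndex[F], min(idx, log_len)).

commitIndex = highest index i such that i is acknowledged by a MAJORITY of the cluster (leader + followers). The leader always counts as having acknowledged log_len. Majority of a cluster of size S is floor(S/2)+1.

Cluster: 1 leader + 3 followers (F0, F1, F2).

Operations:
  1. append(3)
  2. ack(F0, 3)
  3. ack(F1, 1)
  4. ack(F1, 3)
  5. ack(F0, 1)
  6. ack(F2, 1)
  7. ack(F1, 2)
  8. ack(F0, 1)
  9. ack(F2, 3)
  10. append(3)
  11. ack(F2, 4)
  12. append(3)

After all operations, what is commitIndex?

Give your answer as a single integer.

Op 1: append 3 -> log_len=3
Op 2: F0 acks idx 3 -> match: F0=3 F1=0 F2=0; commitIndex=0
Op 3: F1 acks idx 1 -> match: F0=3 F1=1 F2=0; commitIndex=1
Op 4: F1 acks idx 3 -> match: F0=3 F1=3 F2=0; commitIndex=3
Op 5: F0 acks idx 1 -> match: F0=3 F1=3 F2=0; commitIndex=3
Op 6: F2 acks idx 1 -> match: F0=3 F1=3 F2=1; commitIndex=3
Op 7: F1 acks idx 2 -> match: F0=3 F1=3 F2=1; commitIndex=3
Op 8: F0 acks idx 1 -> match: F0=3 F1=3 F2=1; commitIndex=3
Op 9: F2 acks idx 3 -> match: F0=3 F1=3 F2=3; commitIndex=3
Op 10: append 3 -> log_len=6
Op 11: F2 acks idx 4 -> match: F0=3 F1=3 F2=4; commitIndex=3
Op 12: append 3 -> log_len=9

Answer: 3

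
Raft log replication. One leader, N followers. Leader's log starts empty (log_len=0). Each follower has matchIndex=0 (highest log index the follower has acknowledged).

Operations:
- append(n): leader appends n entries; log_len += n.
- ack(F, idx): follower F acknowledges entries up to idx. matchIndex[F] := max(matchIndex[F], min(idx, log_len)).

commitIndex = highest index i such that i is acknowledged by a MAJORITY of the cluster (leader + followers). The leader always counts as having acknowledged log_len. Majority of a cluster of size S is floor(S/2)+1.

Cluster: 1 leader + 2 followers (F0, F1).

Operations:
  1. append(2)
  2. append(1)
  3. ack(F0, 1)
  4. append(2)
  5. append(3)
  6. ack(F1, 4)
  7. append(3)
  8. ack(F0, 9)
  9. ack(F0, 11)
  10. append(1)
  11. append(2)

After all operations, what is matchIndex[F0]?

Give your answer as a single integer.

Op 1: append 2 -> log_len=2
Op 2: append 1 -> log_len=3
Op 3: F0 acks idx 1 -> match: F0=1 F1=0; commitIndex=1
Op 4: append 2 -> log_len=5
Op 5: append 3 -> log_len=8
Op 6: F1 acks idx 4 -> match: F0=1 F1=4; commitIndex=4
Op 7: append 3 -> log_len=11
Op 8: F0 acks idx 9 -> match: F0=9 F1=4; commitIndex=9
Op 9: F0 acks idx 11 -> match: F0=11 F1=4; commitIndex=11
Op 10: append 1 -> log_len=12
Op 11: append 2 -> log_len=14

Answer: 11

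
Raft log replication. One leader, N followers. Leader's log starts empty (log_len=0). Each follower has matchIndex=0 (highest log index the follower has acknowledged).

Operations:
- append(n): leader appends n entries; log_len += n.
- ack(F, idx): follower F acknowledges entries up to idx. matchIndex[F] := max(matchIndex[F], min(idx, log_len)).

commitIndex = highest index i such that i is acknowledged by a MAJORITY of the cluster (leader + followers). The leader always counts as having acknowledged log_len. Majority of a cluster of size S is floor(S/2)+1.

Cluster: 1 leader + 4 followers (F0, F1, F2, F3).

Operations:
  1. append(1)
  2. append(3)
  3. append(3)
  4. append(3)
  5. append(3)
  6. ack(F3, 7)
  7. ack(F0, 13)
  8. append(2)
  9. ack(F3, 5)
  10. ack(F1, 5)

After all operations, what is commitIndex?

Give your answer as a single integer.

Answer: 7

Derivation:
Op 1: append 1 -> log_len=1
Op 2: append 3 -> log_len=4
Op 3: append 3 -> log_len=7
Op 4: append 3 -> log_len=10
Op 5: append 3 -> log_len=13
Op 6: F3 acks idx 7 -> match: F0=0 F1=0 F2=0 F3=7; commitIndex=0
Op 7: F0 acks idx 13 -> match: F0=13 F1=0 F2=0 F3=7; commitIndex=7
Op 8: append 2 -> log_len=15
Op 9: F3 acks idx 5 -> match: F0=13 F1=0 F2=0 F3=7; commitIndex=7
Op 10: F1 acks idx 5 -> match: F0=13 F1=5 F2=0 F3=7; commitIndex=7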